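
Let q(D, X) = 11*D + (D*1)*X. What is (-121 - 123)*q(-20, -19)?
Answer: -39040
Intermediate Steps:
q(D, X) = 11*D + D*X
(-121 - 123)*q(-20, -19) = (-121 - 123)*(-20*(11 - 19)) = -(-4880)*(-8) = -244*160 = -39040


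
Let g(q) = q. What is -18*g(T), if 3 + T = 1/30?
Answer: 267/5 ≈ 53.400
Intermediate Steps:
T = -89/30 (T = -3 + 1/30 = -89/30 ≈ -2.9667)
-18*g(T) = -18*(-89/30) = 267/5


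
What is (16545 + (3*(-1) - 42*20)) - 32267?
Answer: -16565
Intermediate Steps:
(16545 + (3*(-1) - 42*20)) - 32267 = (16545 + (-3 - 840)) - 32267 = (16545 - 843) - 32267 = 15702 - 32267 = -16565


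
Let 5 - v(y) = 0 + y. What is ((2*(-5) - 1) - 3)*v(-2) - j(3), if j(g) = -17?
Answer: -81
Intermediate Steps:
v(y) = 5 - y (v(y) = 5 - (0 + y) = 5 - y)
((2*(-5) - 1) - 3)*v(-2) - j(3) = ((2*(-5) - 1) - 3)*(5 - 1*(-2)) - 1*(-17) = ((-10 - 1) - 3)*(5 + 2) + 17 = (-11 - 3)*7 + 17 = -14*7 + 17 = -98 + 17 = -81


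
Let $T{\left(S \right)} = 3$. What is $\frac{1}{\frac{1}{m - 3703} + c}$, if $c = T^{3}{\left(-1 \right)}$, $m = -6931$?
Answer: $\frac{10634}{287117} \approx 0.037037$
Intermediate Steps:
$c = 27$ ($c = 3^{3} = 27$)
$\frac{1}{\frac{1}{m - 3703} + c} = \frac{1}{\frac{1}{-6931 - 3703} + 27} = \frac{1}{\frac{1}{-10634} + 27} = \frac{1}{- \frac{1}{10634} + 27} = \frac{1}{\frac{287117}{10634}} = \frac{10634}{287117}$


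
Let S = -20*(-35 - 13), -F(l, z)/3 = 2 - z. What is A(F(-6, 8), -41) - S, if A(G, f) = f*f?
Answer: 721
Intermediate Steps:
F(l, z) = -6 + 3*z (F(l, z) = -3*(2 - z) = -6 + 3*z)
A(G, f) = f²
S = 960 (S = -20*(-48) = 960)
A(F(-6, 8), -41) - S = (-41)² - 1*960 = 1681 - 960 = 721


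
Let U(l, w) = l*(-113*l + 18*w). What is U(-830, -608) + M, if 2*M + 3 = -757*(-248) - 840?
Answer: -137337467/2 ≈ -6.8669e+7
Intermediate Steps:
M = 186893/2 (M = -3/2 + (-757*(-248) - 840)/2 = -3/2 + (187736 - 840)/2 = -3/2 + (1/2)*186896 = -3/2 + 93448 = 186893/2 ≈ 93447.)
U(-830, -608) + M = -830*(-113*(-830) + 18*(-608)) + 186893/2 = -830*(93790 - 10944) + 186893/2 = -830*82846 + 186893/2 = -68762180 + 186893/2 = -137337467/2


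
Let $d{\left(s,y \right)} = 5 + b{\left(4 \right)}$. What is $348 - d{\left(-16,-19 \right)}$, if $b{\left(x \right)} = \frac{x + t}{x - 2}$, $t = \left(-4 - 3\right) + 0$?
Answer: $\frac{689}{2} \approx 344.5$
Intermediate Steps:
$t = -7$ ($t = -7 + 0 = -7$)
$b{\left(x \right)} = \frac{-7 + x}{-2 + x}$ ($b{\left(x \right)} = \frac{x - 7}{x - 2} = \frac{-7 + x}{-2 + x}$)
$d{\left(s,y \right)} = \frac{7}{2}$ ($d{\left(s,y \right)} = 5 + \frac{-7 + 4}{-2 + 4} = 5 + \frac{1}{2} \left(-3\right) = 5 - \frac{3}{2} = \frac{7}{2}$)
$348 - d{\left(-16,-19 \right)} = 348 - \frac{7}{2} = \frac{689}{2}$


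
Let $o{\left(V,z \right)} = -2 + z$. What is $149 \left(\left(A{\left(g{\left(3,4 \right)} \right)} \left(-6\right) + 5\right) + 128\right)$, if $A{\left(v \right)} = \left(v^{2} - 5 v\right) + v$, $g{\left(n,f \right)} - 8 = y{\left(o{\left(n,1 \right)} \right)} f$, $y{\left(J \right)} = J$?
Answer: $19817$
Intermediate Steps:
$g{\left(n,f \right)} = 8 - f$ ($g{\left(n,f \right)} = 8 + \left(-2 + 1\right) f = 8 - f$)
$A{\left(v \right)} = v^{2} - 4 v$
$149 \left(\left(A{\left(g{\left(3,4 \right)} \right)} \left(-6\right) + 5\right) + 128\right) = 149 \left(\left(\left(8 - 4\right) \left(-4 + \left(8 - 4\right)\right) \left(-6\right) + 5\right) + 128\right) = 149 \left(\left(4 \left(-4 + 4\right) \left(-6\right) + 5\right) + 128\right) = 149 \left(\left(4 \cdot 0 \left(-6\right) + 5\right) + 128\right) = 149 \left(\left(0 \left(-6\right) + 5\right) + 128\right) = 149 \left(\left(0 + 5\right) + 128\right) = 149 \left(5 + 128\right) = 149 \cdot 133 = 19817$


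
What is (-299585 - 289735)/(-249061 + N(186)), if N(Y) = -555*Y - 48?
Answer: 589320/352339 ≈ 1.6726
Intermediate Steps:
N(Y) = -48 - 555*Y
(-299585 - 289735)/(-249061 + N(186)) = (-299585 - 289735)/(-249061 + (-48 - 555*186)) = -589320/(-249061 + (-48 - 103230)) = -589320/(-249061 - 103278) = -589320/(-352339) = -589320*(-1/352339) = 589320/352339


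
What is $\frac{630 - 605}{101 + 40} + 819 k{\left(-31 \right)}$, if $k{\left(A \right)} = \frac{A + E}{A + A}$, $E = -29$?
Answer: $\frac{3465145}{4371} \approx 792.76$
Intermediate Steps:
$k{\left(A \right)} = \frac{-29 + A}{2 A}$ ($k{\left(A \right)} = \frac{A - 29}{A + A} = \frac{-29 + A}{2 A}$)
$\frac{630 - 605}{101 + 40} + 819 k{\left(-31 \right)} = \frac{630 - 605}{101 + 40} + 819 \frac{-29 - 31}{2 \left(-31\right)} = \frac{25}{141} + 819 \cdot \frac{1}{2} \left(- \frac{1}{31}\right) \left(-60\right) = 25 \cdot \frac{1}{141} + 819 \cdot \frac{30}{31} = \frac{25}{141} + \frac{24570}{31} = \frac{3465145}{4371}$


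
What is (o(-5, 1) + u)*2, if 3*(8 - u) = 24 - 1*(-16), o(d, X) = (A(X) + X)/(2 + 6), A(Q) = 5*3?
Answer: -20/3 ≈ -6.6667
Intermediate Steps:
A(Q) = 15
o(d, X) = 15/8 + X/8 (o(d, X) = (15 + X)/(2 + 6) = (15 + X)/8 = (15 + X)*(⅛) = 15/8 + X/8)
u = -16/3 (u = 8 - (24 - 1*(-16))/3 = 8 - (24 + 16)/3 = 8 - ⅓*40 = 8 - 40/3 = -16/3 ≈ -5.3333)
(o(-5, 1) + u)*2 = ((15/8 + (⅛)*1) - 16/3)*2 = ((15/8 + ⅛) - 16/3)*2 = (2 - 16/3)*2 = -10/3*2 = -20/3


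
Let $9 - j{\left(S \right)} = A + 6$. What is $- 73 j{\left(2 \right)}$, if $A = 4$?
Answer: $73$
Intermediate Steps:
$j{\left(S \right)} = -1$ ($j{\left(S \right)} = 9 - \left(4 + 6\right) = 9 - 10 = -1$)
$- 73 j{\left(2 \right)} = \left(-73\right) \left(-1\right) = 73$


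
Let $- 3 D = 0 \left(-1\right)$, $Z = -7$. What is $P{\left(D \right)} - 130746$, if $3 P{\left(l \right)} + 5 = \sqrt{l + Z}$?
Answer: $- \frac{392243}{3} + \frac{i \sqrt{7}}{3} \approx -1.3075 \cdot 10^{5} + 0.88192 i$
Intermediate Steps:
$D = 0$ ($D = - \frac{0 \left(-1\right)}{3} = \left(- \frac{1}{3}\right) 0 = 0$)
$P{\left(l \right)} = - \frac{5}{3} + \frac{\sqrt{-7 + l}}{3}$ ($P{\left(l \right)} = - \frac{5}{3} + \frac{\sqrt{l - 7}}{3} = - \frac{5}{3} + \frac{\sqrt{-7 + l}}{3}$)
$P{\left(D \right)} - 130746 = \left(- \frac{5}{3} + \frac{\sqrt{-7 + 0}}{3}\right) - 130746 = \left(- \frac{5}{3} + \frac{\sqrt{-7}}{3}\right) - 130746 = \left(- \frac{5}{3} + \frac{i \sqrt{7}}{3}\right) - 130746 = - \frac{392243}{3} + \frac{i \sqrt{7}}{3}$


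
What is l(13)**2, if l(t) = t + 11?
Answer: 576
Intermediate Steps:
l(t) = 11 + t
l(13)**2 = (11 + 13)**2 = 24**2 = 576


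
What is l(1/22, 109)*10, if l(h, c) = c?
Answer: 1090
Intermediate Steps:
l(1/22, 109)*10 = 109*10 = 1090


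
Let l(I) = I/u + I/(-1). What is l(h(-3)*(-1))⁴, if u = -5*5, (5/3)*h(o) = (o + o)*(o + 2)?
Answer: 47971512576/244140625 ≈ 196.49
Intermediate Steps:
h(o) = 6*o*(2 + o)/5 (h(o) = 3*((o + o)*(o + 2))/5 = 3*((2*o)*(2 + o))/5 = 3*(2*o*(2 + o))/5 = 6*o*(2 + o)/5)
u = -25
l(I) = -26*I/25 (l(I) = I/(-25) + I/(-1) = I*(-1/25) + I*(-1) = -I/25 - I = -26*I/25)
l(h(-3)*(-1))⁴ = (-26*(6/5)*(-3)*(2 - 3)*(-1)/25)⁴ = (-26*(6/5)*(-3)*(-1)*(-1)/25)⁴ = (-468*(-1)/125)⁴ = (-26/25*(-18/5))⁴ = (468/125)⁴ = 47971512576/244140625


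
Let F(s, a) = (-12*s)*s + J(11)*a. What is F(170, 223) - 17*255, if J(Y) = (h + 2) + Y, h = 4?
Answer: -347344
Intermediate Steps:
J(Y) = 6 + Y (J(Y) = (4 + 2) + Y = 6 + Y)
F(s, a) = -12*s² + 17*a (F(s, a) = (-12*s)*s + (6 + 11)*a = -12*s² + 17*a)
F(170, 223) - 17*255 = (-12*170² + 17*223) - 17*255 = (-12*28900 + 3791) - 4335 = (-346800 + 3791) - 4335 = -343009 - 4335 = -347344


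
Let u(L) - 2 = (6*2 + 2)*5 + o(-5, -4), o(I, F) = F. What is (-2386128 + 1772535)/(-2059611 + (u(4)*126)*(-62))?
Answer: 204531/863609 ≈ 0.23683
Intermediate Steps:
u(L) = 68 (u(L) = 2 + ((6*2 + 2)*5 - 4) = 2 + ((12 + 2)*5 - 4) = 2 + (14*5 - 4) = 2 + (70 - 4) = 2 + 66 = 68)
(-2386128 + 1772535)/(-2059611 + (u(4)*126)*(-62)) = (-2386128 + 1772535)/(-2059611 + (68*126)*(-62)) = -613593/(-2059611 + 8568*(-62)) = -613593/(-2059611 - 531216) = -613593/(-2590827) = -613593*(-1/2590827) = 204531/863609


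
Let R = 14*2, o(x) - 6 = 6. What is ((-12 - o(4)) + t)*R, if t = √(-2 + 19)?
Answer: -672 + 28*√17 ≈ -556.55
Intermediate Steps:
o(x) = 12 (o(x) = 6 + 6 = 12)
t = √17 ≈ 4.1231
R = 28
((-12 - o(4)) + t)*R = ((-12 - 1*12) + √17)*28 = ((-12 - 12) + √17)*28 = (-24 + √17)*28 = -672 + 28*√17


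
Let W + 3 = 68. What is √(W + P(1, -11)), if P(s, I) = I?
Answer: 3*√6 ≈ 7.3485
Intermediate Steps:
W = 65 (W = -3 + 68 = 65)
√(W + P(1, -11)) = √(65 - 11) = √54 = 3*√6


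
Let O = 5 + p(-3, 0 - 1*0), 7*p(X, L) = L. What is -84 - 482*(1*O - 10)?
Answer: 2326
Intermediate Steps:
p(X, L) = L/7
O = 5 (O = 5 + (0 - 1*0)/7 = 5 + (0 + 0)/7 = 5 + (⅐)*0 = 5 + 0 = 5)
-84 - 482*(1*O - 10) = -84 - 482*(1*5 - 10) = -84 - 482*(5 - 10) = -84 - 482*(-5) = -84 + 2410 = 2326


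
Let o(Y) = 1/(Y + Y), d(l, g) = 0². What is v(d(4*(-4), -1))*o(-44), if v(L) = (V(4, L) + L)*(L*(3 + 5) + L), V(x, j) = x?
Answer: 0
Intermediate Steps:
d(l, g) = 0
o(Y) = 1/(2*Y)
v(L) = 9*L*(4 + L) (v(L) = (4 + L)*(L*(3 + 5) + L) = (4 + L)*(L*8 + L) = (4 + L)*(8*L + L) = (4 + L)*(9*L) = 9*L*(4 + L))
v(d(4*(-4), -1))*o(-44) = (9*0*(4 + 0))*((½)/(-44)) = (9*0*4)*((½)*(-1/44)) = 0*(-1/88) = 0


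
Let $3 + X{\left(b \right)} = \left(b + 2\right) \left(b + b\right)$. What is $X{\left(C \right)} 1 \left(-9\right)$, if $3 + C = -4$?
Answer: $-603$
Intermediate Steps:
$C = -7$ ($C = -3 - 4 = -7$)
$X{\left(b \right)} = -3 + 2 b \left(2 + b\right)$ ($X{\left(b \right)} = -3 + \left(b + 2\right) \left(b + b\right) = -3 + \left(2 + b\right) 2 b = -3 + 2 b \left(2 + b\right)$)
$X{\left(C \right)} 1 \left(-9\right) = \left(-3 + 2 \left(-7\right)^{2} + 4 \left(-7\right)\right) 1 \left(-9\right) = \left(-3 + 2 \cdot 49 - 28\right) 1 \left(-9\right) = \left(-3 + 98 - 28\right) 1 \left(-9\right) = 67 \cdot 1 \left(-9\right) = 67 \left(-9\right) = -603$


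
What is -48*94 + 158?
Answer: -4354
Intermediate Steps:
-48*94 + 158 = -4512 + 158 = -4354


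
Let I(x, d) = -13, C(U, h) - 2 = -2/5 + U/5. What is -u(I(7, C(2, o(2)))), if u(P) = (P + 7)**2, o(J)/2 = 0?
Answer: -36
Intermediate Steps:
o(J) = 0 (o(J) = 2*0 = 0)
C(U, h) = 8/5 + U/5 (C(U, h) = 2 + (-2/5 + U/5) = 8/5 + U/5)
u(P) = (7 + P)**2
-u(I(7, C(2, o(2)))) = -(7 - 13)**2 = -1*(-6)**2 = -1*36 = -36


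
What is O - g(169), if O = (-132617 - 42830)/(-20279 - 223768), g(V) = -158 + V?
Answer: -2509070/244047 ≈ -10.281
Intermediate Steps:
O = 175447/244047 (O = -175447/(-244047) = -175447*(-1/244047) = 175447/244047 ≈ 0.71891)
O - g(169) = 175447/244047 - (-158 + 169) = 175447/244047 - 1*11 = 175447/244047 - 11 = -2509070/244047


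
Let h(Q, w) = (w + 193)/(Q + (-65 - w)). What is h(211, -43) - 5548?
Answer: -349474/63 ≈ -5547.2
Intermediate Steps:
h(Q, w) = (193 + w)/(-65 + Q - w)
h(211, -43) - 5548 = (-193 - 1*(-43))/(65 - 43 - 1*211) - 5548 = (-193 + 43)/(65 - 43 - 211) - 5548 = -150/(-189) - 5548 = -1/189*(-150) - 5548 = 50/63 - 5548 = -349474/63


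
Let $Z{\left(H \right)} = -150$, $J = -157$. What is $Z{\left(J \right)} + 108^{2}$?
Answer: $11514$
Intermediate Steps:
$Z{\left(J \right)} + 108^{2} = -150 + 108^{2} = -150 + 11664 = 11514$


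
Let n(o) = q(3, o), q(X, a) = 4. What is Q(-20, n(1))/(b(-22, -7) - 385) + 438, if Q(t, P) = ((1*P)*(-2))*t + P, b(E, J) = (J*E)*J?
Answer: 640630/1463 ≈ 437.89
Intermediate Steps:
n(o) = 4
b(E, J) = E*J² (b(E, J) = (E*J)*J = E*J²)
Q(t, P) = P - 2*P*t (Q(t, P) = (P*(-2))*t + P = (-2*P)*t + P = -2*P*t + P = P - 2*P*t)
Q(-20, n(1))/(b(-22, -7) - 385) + 438 = (4*(1 - 2*(-20)))/(-22*(-7)² - 385) + 438 = (4*(1 + 40))/(-22*49 - 385) + 438 = (4*41)/(-1078 - 385) + 438 = 164/(-1463) + 438 = 164*(-1/1463) + 438 = -164/1463 + 438 = 640630/1463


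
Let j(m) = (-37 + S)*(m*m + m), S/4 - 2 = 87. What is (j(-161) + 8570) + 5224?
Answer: 8231234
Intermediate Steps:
S = 356 (S = 8 + 4*87 = 8 + 348 = 356)
j(m) = 319*m + 319*m² (j(m) = (-37 + 356)*(m*m + m) = 319*(m² + m) = 319*(m + m²) = 319*m + 319*m²)
(j(-161) + 8570) + 5224 = (319*(-161)*(1 - 161) + 8570) + 5224 = (319*(-161)*(-160) + 8570) + 5224 = (8217440 + 8570) + 5224 = 8226010 + 5224 = 8231234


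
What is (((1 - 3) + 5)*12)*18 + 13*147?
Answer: 2559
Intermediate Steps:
(((1 - 3) + 5)*12)*18 + 13*147 = ((-2 + 5)*12)*18 + 1911 = (3*12)*18 + 1911 = 36*18 + 1911 = 648 + 1911 = 2559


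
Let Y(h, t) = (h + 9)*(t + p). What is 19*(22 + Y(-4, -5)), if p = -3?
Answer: -342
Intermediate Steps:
Y(h, t) = (-3 + t)*(9 + h) (Y(h, t) = (h + 9)*(t - 3) = (9 + h)*(-3 + t) = (-3 + t)*(9 + h))
19*(22 + Y(-4, -5)) = 19*(22 + (-27 - 3*(-4) + 9*(-5) - 4*(-5))) = 19*(22 + (-27 + 12 - 45 + 20)) = 19*(22 - 40) = 19*(-18) = -342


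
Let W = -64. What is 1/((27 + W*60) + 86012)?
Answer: 1/82199 ≈ 1.2166e-5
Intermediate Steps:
1/((27 + W*60) + 86012) = 1/((27 - 64*60) + 86012) = 1/((27 - 3840) + 86012) = 1/(-3813 + 86012) = 1/82199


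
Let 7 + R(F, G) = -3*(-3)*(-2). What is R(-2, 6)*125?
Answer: -3125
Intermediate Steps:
R(F, G) = -25 (R(F, G) = -7 - 3*(-3)*(-2) = -7 + 9*(-2) = -7 - 18 = -25)
R(-2, 6)*125 = -25*125 = -3125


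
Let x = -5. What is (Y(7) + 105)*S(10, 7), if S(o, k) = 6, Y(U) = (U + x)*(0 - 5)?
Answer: 570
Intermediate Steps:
Y(U) = 25 - 5*U (Y(U) = (U - 5)*(0 - 5) = (-5 + U)*(-5) = 25 - 5*U)
(Y(7) + 105)*S(10, 7) = ((25 - 5*7) + 105)*6 = ((25 - 35) + 105)*6 = (-10 + 105)*6 = 95*6 = 570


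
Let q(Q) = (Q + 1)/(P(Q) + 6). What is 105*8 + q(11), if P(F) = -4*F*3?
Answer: 17638/21 ≈ 839.90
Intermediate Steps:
P(F) = -12*F
q(Q) = (1 + Q)/(6 - 12*Q) (q(Q) = (Q + 1)/(-12*Q + 6) = (1 + Q)/(6 - 12*Q))
105*8 + q(11) = 105*8 + (-1 - 1*11)/(6*(-1 + 2*11)) = 840 + (-1 - 11)/(6*(-1 + 22)) = 840 + (⅙)*(-12)/21 = 840 + (⅙)*(1/21)*(-12) = 840 - 2/21 = 17638/21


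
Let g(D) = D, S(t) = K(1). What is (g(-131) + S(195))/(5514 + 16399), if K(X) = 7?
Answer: -124/21913 ≈ -0.0056587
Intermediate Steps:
S(t) = 7
(g(-131) + S(195))/(5514 + 16399) = (-131 + 7)/(5514 + 16399) = -124/21913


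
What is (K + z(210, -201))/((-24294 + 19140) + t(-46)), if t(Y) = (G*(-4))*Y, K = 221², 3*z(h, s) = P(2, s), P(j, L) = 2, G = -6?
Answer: -146525/18774 ≈ -7.8047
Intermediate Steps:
z(h, s) = ⅔ (z(h, s) = (⅓)*2 = ⅔)
K = 48841
t(Y) = 24*Y (t(Y) = (-6*(-4))*Y = 24*Y)
(K + z(210, -201))/((-24294 + 19140) + t(-46)) = (48841 + ⅔)/((-24294 + 19140) + 24*(-46)) = 146525/(3*(-5154 - 1104)) = (146525/3)/(-6258) = (146525/3)*(-1/6258) = -146525/18774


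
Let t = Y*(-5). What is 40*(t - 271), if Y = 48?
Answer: -20440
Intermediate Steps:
t = -240 (t = 48*(-5) = -240)
40*(t - 271) = 40*(-240 - 271) = 40*(-511) = -20440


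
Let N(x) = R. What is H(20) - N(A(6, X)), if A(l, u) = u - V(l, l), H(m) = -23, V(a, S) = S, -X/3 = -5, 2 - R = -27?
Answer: -52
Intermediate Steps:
R = 29 (R = 2 - 1*(-27) = 2 + 27 = 29)
X = 15 (X = -3*(-5) = 15)
A(l, u) = u - l
N(x) = 29
H(20) - N(A(6, X)) = -23 - 1*29 = -23 - 29 = -52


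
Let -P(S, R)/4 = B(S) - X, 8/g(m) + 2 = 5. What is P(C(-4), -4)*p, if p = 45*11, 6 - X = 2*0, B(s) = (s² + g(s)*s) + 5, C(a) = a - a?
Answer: 1980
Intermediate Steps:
g(m) = 8/3 (g(m) = 8/(-2 + 5) = 8/3)
C(a) = 0
B(s) = 5 + s² + 8*s/3 (B(s) = (s² + 8*s/3) + 5 = 5 + s² + 8*s/3)
X = 6 (X = 6 - 2*0 = 6 - 1*0 = 6 + 0 = 6)
P(S, R) = 4 - 4*S² - 32*S/3 (P(S, R) = -4*((5 + S² + 8*S/3) - 1*6) = -4*((5 + S² + 8*S/3) - 6) = -4*(-1 + S² + 8*S/3) = 4 - 4*S² - 32*S/3)
p = 495
P(C(-4), -4)*p = (4 - 4*0² - 32/3*0)*495 = (4 - 4*0 + 0)*495 = (4 + 0 + 0)*495 = 4*495 = 1980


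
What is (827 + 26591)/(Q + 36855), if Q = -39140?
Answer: -27418/2285 ≈ -11.999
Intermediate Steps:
(827 + 26591)/(Q + 36855) = (827 + 26591)/(-39140 + 36855) = 27418/(-2285) = 27418*(-1/2285) = -27418/2285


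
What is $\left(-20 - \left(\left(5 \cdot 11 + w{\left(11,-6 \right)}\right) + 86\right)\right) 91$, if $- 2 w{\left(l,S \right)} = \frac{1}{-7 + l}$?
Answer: $- \frac{117117}{8} \approx -14640.0$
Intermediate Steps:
$w{\left(l,S \right)} = - \frac{1}{2 \left(-7 + l\right)}$
$\left(-20 - \left(\left(5 \cdot 11 + w{\left(11,-6 \right)}\right) + 86\right)\right) 91 = \left(-20 - \left(\left(5 \cdot 11 - \frac{1}{-14 + 2 \cdot 11}\right) + 86\right)\right) 91 = \left(-20 - \left(\left(55 - \frac{1}{-14 + 22}\right) + 86\right)\right) 91 = \left(-20 - \left(\left(55 - \frac{1}{8}\right) + 86\right)\right) 91 = \left(-20 - \left(\frac{439}{8} + 86\right)\right) 91 = \left(-20 - \frac{1127}{8}\right) 91 = \left(- \frac{1287}{8}\right) 91 = - \frac{117117}{8}$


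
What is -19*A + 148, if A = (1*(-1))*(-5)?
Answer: 53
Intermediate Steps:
A = 5 (A = -1*(-5) = 5)
-19*A + 148 = -19*5 + 148 = -95 + 148 = 53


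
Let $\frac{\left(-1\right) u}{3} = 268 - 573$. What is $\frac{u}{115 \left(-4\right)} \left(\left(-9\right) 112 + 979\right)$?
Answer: $\frac{5307}{92} \approx 57.685$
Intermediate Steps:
$u = 915$ ($u = - 3 \left(268 - 573\right) = \left(-3\right) \left(-305\right) = 915$)
$\frac{u}{115 \left(-4\right)} \left(\left(-9\right) 112 + 979\right) = \frac{915}{115 \left(-4\right)} \left(\left(-9\right) 112 + 979\right) = \frac{915}{-460} \left(-1008 + 979\right) = 915 \left(- \frac{1}{460}\right) \left(-29\right) = \left(- \frac{183}{92}\right) \left(-29\right) = \frac{5307}{92}$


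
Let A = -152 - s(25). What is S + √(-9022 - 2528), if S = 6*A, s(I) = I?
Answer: -1062 + 5*I*√462 ≈ -1062.0 + 107.47*I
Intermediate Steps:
A = -177 (A = -152 - 1*25 = -152 - 25 = -177)
S = -1062 (S = 6*(-177) = -1062)
S + √(-9022 - 2528) = -1062 + √(-9022 - 2528) = -1062 + √(-11550) = -1062 + 5*I*√462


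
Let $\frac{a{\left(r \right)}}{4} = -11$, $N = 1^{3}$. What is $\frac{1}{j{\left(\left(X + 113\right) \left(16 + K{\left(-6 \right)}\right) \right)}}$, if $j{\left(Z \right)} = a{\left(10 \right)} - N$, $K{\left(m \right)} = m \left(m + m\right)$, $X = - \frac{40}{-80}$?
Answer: $- \frac{1}{45} \approx -0.022222$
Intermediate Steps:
$N = 1$
$X = \frac{1}{2}$ ($X = \left(-40\right) \left(- \frac{1}{80}\right) = \frac{1}{2} \approx 0.5$)
$a{\left(r \right)} = -44$ ($a{\left(r \right)} = 4 \left(-11\right) = -44$)
$K{\left(m \right)} = 2 m^{2}$ ($K{\left(m \right)} = m 2 m = 2 m^{2}$)
$j{\left(Z \right)} = -45$ ($j{\left(Z \right)} = -44 - 1 = -45$)
$\frac{1}{j{\left(\left(X + 113\right) \left(16 + K{\left(-6 \right)}\right) \right)}} = \frac{1}{-45} = - \frac{1}{45}$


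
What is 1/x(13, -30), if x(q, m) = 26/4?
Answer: 2/13 ≈ 0.15385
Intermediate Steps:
x(q, m) = 13/2 (x(q, m) = 26*(¼) = 13/2)
1/x(13, -30) = 1/(13/2) = 2/13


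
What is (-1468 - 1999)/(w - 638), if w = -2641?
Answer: 3467/3279 ≈ 1.0573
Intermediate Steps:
(-1468 - 1999)/(w - 638) = (-1468 - 1999)/(-2641 - 638) = -3467/(-3279) = -3467*(-1/3279) = 3467/3279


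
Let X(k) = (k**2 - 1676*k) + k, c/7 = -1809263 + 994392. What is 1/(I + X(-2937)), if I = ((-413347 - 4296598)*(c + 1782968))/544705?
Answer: 108941/5169314600385 ≈ 2.1075e-8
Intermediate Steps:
c = -5704097 (c = 7*(-1809263 + 994392) = 7*(-814871) = -5704097)
I = 3693660385581/108941 (I = ((-413347 - 4296598)*(-5704097 + 1782968))/544705 = -4709945*(-3921129)*(1/544705) = 18468301927905*(1/544705) = 3693660385581/108941 ≈ 3.3905e+7)
X(k) = k**2 - 1675*k
1/(I + X(-2937)) = 1/(3693660385581/108941 - 2937*(-1675 - 2937)) = 1/(3693660385581/108941 - 2937*(-4612)) = 1/(3693660385581/108941 + 13545444) = 1/(5169314600385/108941) = 108941/5169314600385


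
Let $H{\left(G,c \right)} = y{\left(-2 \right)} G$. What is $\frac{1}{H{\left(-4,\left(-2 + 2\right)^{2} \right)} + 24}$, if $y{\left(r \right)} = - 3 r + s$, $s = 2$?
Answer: $- \frac{1}{8} \approx -0.125$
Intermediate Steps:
$y{\left(r \right)} = 2 - 3 r$ ($y{\left(r \right)} = - 3 r + 2 = 2 - 3 r$)
$H{\left(G,c \right)} = 8 G$ ($H{\left(G,c \right)} = \left(2 - -6\right) G = \left(2 + 6\right) G = 8 G$)
$\frac{1}{H{\left(-4,\left(-2 + 2\right)^{2} \right)} + 24} = \frac{1}{8 \left(-4\right) + 24} = \frac{1}{-32 + 24} = \frac{1}{-8} = - \frac{1}{8}$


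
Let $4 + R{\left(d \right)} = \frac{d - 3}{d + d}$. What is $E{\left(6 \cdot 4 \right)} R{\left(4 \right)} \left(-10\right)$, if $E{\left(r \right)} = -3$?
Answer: $- \frac{465}{4} \approx -116.25$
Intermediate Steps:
$R{\left(d \right)} = -4 + \frac{-3 + d}{2 d}$ ($R{\left(d \right)} = -4 + \frac{d - 3}{d + d} = -4 + \frac{-3 + d}{2 d}$)
$E{\left(6 \cdot 4 \right)} R{\left(4 \right)} \left(-10\right) = - 3 \frac{-3 - 28}{2 \cdot 4} \left(-10\right) = - 3 \cdot \frac{1}{2} \cdot \frac{1}{4} \left(-3 - 28\right) \left(-10\right) = - 3 \cdot \frac{1}{2} \cdot \frac{1}{4} \left(-31\right) \left(-10\right) = \left(-3\right) \left(- \frac{31}{8}\right) \left(-10\right) = \frac{93}{8} \left(-10\right) = - \frac{465}{4}$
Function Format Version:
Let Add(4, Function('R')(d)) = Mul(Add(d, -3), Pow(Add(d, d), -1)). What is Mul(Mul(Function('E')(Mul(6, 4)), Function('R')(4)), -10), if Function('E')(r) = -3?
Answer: Rational(-465, 4) ≈ -116.25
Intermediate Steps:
Function('R')(d) = Add(-4, Mul(Rational(1, 2), Pow(d, -1), Add(-3, d))) (Function('R')(d) = Add(-4, Mul(Add(d, -3), Pow(Add(d, d), -1))) = Add(-4, Mul(Add(-3, d), Pow(Mul(2, d), -1))) = Add(-4, Mul(Add(-3, d), Mul(Rational(1, 2), Pow(d, -1)))) = Add(-4, Mul(Rational(1, 2), Pow(d, -1), Add(-3, d))))
Mul(Mul(Function('E')(Mul(6, 4)), Function('R')(4)), -10) = Mul(Mul(-3, Mul(Rational(1, 2), Pow(4, -1), Add(-3, Mul(-7, 4)))), -10) = Mul(Mul(-3, Mul(Rational(1, 2), Rational(1, 4), Add(-3, -28))), -10) = Mul(Mul(-3, Mul(Rational(1, 2), Rational(1, 4), -31)), -10) = Mul(Mul(-3, Rational(-31, 8)), -10) = Mul(Rational(93, 8), -10) = Rational(-465, 4)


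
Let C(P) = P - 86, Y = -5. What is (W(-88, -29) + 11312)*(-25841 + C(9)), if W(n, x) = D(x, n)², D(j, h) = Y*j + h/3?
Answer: -5759420206/9 ≈ -6.3994e+8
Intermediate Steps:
D(j, h) = -5*j + h/3
W(n, x) = (-5*x + n/3)²
C(P) = -86 + P
(W(-88, -29) + 11312)*(-25841 + C(9)) = ((-88 - 15*(-29))²/9 + 11312)*(-25841 + (-86 + 9)) = ((-88 + 435)²/9 + 11312)*(-25841 - 77) = ((⅑)*347² + 11312)*(-25918) = ((⅑)*120409 + 11312)*(-25918) = (120409/9 + 11312)*(-25918) = (222217/9)*(-25918) = -5759420206/9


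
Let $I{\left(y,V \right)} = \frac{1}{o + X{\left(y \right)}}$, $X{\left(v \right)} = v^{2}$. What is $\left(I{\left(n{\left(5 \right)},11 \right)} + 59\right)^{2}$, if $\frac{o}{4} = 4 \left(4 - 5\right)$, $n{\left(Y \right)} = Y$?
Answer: $\frac{283024}{81} \approx 3494.1$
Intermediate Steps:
$o = -16$ ($o = 4 \cdot 4 \left(4 - 5\right) = 4 \cdot 4 \left(-1\right) = 4 \left(-4\right) = -16$)
$I{\left(y,V \right)} = \frac{1}{-16 + y^{2}}$
$\left(I{\left(n{\left(5 \right)},11 \right)} + 59\right)^{2} = \left(\frac{1}{-16 + 5^{2}} + 59\right)^{2} = \left(\frac{1}{-16 + 25} + 59\right)^{2} = \left(\frac{1}{9} + 59\right)^{2} = \left(\frac{532}{9}\right)^{2} = \frac{283024}{81}$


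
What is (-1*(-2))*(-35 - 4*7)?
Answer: -126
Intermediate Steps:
(-1*(-2))*(-35 - 4*7) = 2*(-35 - 28) = 2*(-63) = -126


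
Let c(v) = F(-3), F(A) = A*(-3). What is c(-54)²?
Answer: 81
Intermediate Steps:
F(A) = -3*A
c(v) = 9 (c(v) = -3*(-3) = 9)
c(-54)² = 9² = 81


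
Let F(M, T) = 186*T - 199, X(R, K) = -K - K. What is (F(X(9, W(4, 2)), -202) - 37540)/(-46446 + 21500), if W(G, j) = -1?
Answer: 75311/24946 ≈ 3.0190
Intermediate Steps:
X(R, K) = -2*K
F(M, T) = -199 + 186*T
(F(X(9, W(4, 2)), -202) - 37540)/(-46446 + 21500) = ((-199 + 186*(-202)) - 37540)/(-46446 + 21500) = ((-199 - 37572) - 37540)/(-24946) = (-37771 - 37540)*(-1/24946) = -75311*(-1/24946) = 75311/24946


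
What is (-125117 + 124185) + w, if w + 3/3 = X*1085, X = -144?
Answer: -157173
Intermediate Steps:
w = -156241 (w = -1 - 144*1085 = -1 - 156240 = -156241)
(-125117 + 124185) + w = (-125117 + 124185) - 156241 = -932 - 156241 = -157173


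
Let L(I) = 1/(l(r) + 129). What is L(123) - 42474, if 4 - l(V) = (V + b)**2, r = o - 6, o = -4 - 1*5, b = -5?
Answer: -11340559/267 ≈ -42474.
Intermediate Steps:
o = -9 (o = -4 - 5 = -9)
r = -15 (r = -9 - 6 = -15)
l(V) = 4 - (-5 + V)**2 (l(V) = 4 - (V - 5)**2 = 4 - (-5 + V)**2)
L(I) = -1/267 (L(I) = 1/((4 - (-5 - 15)**2) + 129) = 1/((4 - 1*(-20)**2) + 129) = 1/((4 - 1*400) + 129) = 1/((4 - 400) + 129) = 1/(-396 + 129) = 1/(-267) = -1/267)
L(123) - 42474 = -1/267 - 42474 = -11340559/267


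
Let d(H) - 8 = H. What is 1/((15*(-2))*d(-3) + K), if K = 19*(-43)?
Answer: -1/967 ≈ -0.0010341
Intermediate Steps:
d(H) = 8 + H
K = -817
1/((15*(-2))*d(-3) + K) = 1/((15*(-2))*(8 - 3) - 817) = 1/(-30*5 - 817) = 1/(-150 - 817) = 1/(-967) = -1/967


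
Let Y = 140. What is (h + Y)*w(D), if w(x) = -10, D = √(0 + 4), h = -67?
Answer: -730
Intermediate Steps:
D = 2 (D = √4 = 2)
(h + Y)*w(D) = (-67 + 140)*(-10) = 73*(-10) = -730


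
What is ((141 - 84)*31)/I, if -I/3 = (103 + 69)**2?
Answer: -589/29584 ≈ -0.019909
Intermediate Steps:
I = -88752 (I = -3*(103 + 69)**2 = -3*172**2 = -3*29584 = -88752)
((141 - 84)*31)/I = ((141 - 84)*31)/(-88752) = (57*31)*(-1/88752) = 1767*(-1/88752) = -589/29584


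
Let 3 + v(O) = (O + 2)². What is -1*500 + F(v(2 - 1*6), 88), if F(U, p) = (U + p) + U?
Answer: -410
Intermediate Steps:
v(O) = -3 + (2 + O)² (v(O) = -3 + (O + 2)² = -3 + (2 + O)²)
F(U, p) = p + 2*U
-1*500 + F(v(2 - 1*6), 88) = -1*500 + (88 + 2*(-3 + (2 + (2 - 1*6))²)) = -500 + (88 + 2*(-3 + (2 + (2 - 6))²)) = -500 + (88 + 2*(-3 + (2 - 4)²)) = -500 + (88 + 2*(-3 + (-2)²)) = -500 + (88 + 2*(-3 + 4)) = -500 + (88 + 2*1) = -500 + (88 + 2) = -500 + 90 = -410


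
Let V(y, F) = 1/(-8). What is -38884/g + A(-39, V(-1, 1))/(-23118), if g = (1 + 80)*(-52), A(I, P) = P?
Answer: 599280559/64915344 ≈ 9.2317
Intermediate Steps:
V(y, F) = -⅛
g = -4212 (g = 81*(-52) = -4212)
-38884/g + A(-39, V(-1, 1))/(-23118) = -38884/(-4212) - ⅛/(-23118) = -38884*(-1/4212) - ⅛*(-1/23118) = 9721/1053 + 1/184944 = 599280559/64915344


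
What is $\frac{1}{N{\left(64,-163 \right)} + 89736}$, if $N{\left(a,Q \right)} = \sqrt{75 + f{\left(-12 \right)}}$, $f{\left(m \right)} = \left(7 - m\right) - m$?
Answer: $\frac{44868}{4026274795} - \frac{\sqrt{106}}{8052549590} \approx 1.1143 \cdot 10^{-5}$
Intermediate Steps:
$f{\left(m \right)} = 7 - 2 m$
$N{\left(a,Q \right)} = \sqrt{106}$ ($N{\left(a,Q \right)} = \sqrt{75 + \left(7 - -24\right)} = \sqrt{75 + \left(7 + 24\right)} = \sqrt{75 + 31} = \sqrt{106}$)
$\frac{1}{N{\left(64,-163 \right)} + 89736} = \frac{1}{\sqrt{106} + 89736} = \frac{1}{89736 + \sqrt{106}}$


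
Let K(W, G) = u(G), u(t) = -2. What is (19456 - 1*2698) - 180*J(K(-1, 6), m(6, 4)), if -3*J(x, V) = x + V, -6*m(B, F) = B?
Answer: 16578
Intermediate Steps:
K(W, G) = -2
m(B, F) = -B/6
J(x, V) = -V/3 - x/3 (J(x, V) = -(x + V)/3 = -(V + x)/3 = -V/3 - x/3)
(19456 - 1*2698) - 180*J(K(-1, 6), m(6, 4)) = (19456 - 1*2698) - 180*(-(-1)*6/18 - ⅓*(-2)) = (19456 - 2698) - 180*(-⅓*(-1) + ⅔) = 16758 - 180*(⅓ + ⅔) = 16758 - 180 = 16578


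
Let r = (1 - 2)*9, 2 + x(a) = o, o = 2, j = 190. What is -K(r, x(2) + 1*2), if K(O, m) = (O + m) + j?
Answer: -183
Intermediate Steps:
x(a) = 0 (x(a) = -2 + 2 = 0)
r = -9 (r = -1*9 = -9)
K(O, m) = 190 + O + m (K(O, m) = (O + m) + 190 = 190 + O + m)
-K(r, x(2) + 1*2) = -(190 - 9 + (0 + 1*2)) = -(190 - 9 + (0 + 2)) = -(190 - 9 + 2) = -1*183 = -183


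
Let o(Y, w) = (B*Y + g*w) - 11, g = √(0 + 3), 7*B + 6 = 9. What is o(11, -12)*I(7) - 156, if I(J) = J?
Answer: -200 - 84*√3 ≈ -345.49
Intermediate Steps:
B = 3/7 (B = -6/7 + (⅐)*9 = -6/7 + 9/7 = 3/7 ≈ 0.42857)
g = √3 ≈ 1.7320
o(Y, w) = -11 + 3*Y/7 + w*√3 (o(Y, w) = (3*Y/7 + √3*w) - 11 = (3*Y/7 + w*√3) - 11 = -11 + 3*Y/7 + w*√3)
o(11, -12)*I(7) - 156 = (-11 + (3/7)*11 - 12*√3)*7 - 156 = (-11 + 33/7 - 12*√3)*7 - 156 = (-44/7 - 12*√3)*7 - 156 = (-44 - 84*√3) - 156 = -200 - 84*√3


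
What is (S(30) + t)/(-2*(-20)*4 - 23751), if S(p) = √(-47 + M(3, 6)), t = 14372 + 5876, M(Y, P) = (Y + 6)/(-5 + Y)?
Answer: -20248/23591 - I*√206/47182 ≈ -0.85829 - 0.0003042*I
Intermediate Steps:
M(Y, P) = (6 + Y)/(-5 + Y)
t = 20248
S(p) = I*√206/2 (S(p) = √(-47 + (6 + 3)/(-5 + 3)) = √(-47 + 9/(-2)) = √(-47 - ½*9) = √(-47 - 9/2) = √(-103/2) = I*√206/2)
(S(30) + t)/(-2*(-20)*4 - 23751) = (I*√206/2 + 20248)/(-2*(-20)*4 - 23751) = (20248 + I*√206/2)/(40*4 - 23751) = (20248 + I*√206/2)/(160 - 23751) = (20248 + I*√206/2)/(-23591) = (20248 + I*√206/2)*(-1/23591) = -20248/23591 - I*√206/47182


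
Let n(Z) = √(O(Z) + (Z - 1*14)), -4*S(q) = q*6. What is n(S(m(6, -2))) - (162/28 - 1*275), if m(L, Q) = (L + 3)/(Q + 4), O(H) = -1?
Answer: 3769/14 + I*√87/2 ≈ 269.21 + 4.6637*I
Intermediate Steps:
m(L, Q) = (3 + L)/(4 + Q)
S(q) = -3*q/2 (S(q) = -q*6/4 = -3*q/2)
n(Z) = √(-15 + Z) (n(Z) = √(-1 + (Z - 1*14)) = √(-1 + (Z - 14)) = √(-1 + (-14 + Z)) = √(-15 + Z))
n(S(m(6, -2))) - (162/28 - 1*275) = √(-15 - 3*(3 + 6)/(2*(4 - 2))) - (162/28 - 1*275) = √(-15 - 3*9/(2*2)) - (162*(1/28) - 275) = √(-15 - 3*9/4) - (81/14 - 275) = √(-15 - 3/2*9/2) - 1*(-3769/14) = √(-15 - 27/4) + 3769/14 = √(-87/4) + 3769/14 = I*√87/2 + 3769/14 = 3769/14 + I*√87/2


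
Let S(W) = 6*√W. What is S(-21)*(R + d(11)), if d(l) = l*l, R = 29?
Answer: 900*I*√21 ≈ 4124.3*I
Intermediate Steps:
d(l) = l²
S(-21)*(R + d(11)) = (6*√(-21))*(29 + 11²) = (6*(I*√21))*(29 + 121) = (6*I*√21)*150 = 900*I*√21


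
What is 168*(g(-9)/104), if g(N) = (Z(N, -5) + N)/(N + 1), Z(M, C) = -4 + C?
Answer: 189/52 ≈ 3.6346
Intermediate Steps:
g(N) = (-9 + N)/(1 + N) (g(N) = ((-4 - 5) + N)/(N + 1) = (-9 + N)/(1 + N))
168*(g(-9)/104) = 168*(((-9 - 9)/(1 - 9))/104) = 168*((-18/(-8))*(1/104)) = 168*(-⅛*(-18)*(1/104)) = 168*((9/4)*(1/104)) = 168*(9/416) = 189/52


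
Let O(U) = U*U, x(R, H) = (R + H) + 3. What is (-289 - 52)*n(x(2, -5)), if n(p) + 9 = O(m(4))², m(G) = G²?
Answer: -22344707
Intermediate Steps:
x(R, H) = 3 + H + R (x(R, H) = (H + R) + 3 = 3 + H + R)
O(U) = U²
n(p) = 65527 (n(p) = -9 + ((4²)²)² = -9 + (16²)² = -9 + 256² = -9 + 65536 = 65527)
(-289 - 52)*n(x(2, -5)) = (-289 - 52)*65527 = -341*65527 = -22344707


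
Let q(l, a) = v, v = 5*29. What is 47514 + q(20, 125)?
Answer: 47659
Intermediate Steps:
v = 145
q(l, a) = 145
47514 + q(20, 125) = 47514 + 145 = 47659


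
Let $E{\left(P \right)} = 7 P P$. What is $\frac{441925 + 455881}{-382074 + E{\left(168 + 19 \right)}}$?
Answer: $- \frac{128258}{19613} \approx -6.5394$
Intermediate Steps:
$E{\left(P \right)} = 7 P^{2}$
$\frac{441925 + 455881}{-382074 + E{\left(168 + 19 \right)}} = \frac{441925 + 455881}{-382074 + 7 \left(168 + 19\right)^{2}} = \frac{897806}{-382074 + 7 \cdot 187^{2}} = \frac{897806}{-382074 + 7 \cdot 34969} = \frac{897806}{-382074 + 244783} = \frac{897806}{-137291} = 897806 \left(- \frac{1}{137291}\right) = - \frac{128258}{19613}$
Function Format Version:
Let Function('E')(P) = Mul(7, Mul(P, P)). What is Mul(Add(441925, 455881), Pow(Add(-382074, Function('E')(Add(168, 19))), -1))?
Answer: Rational(-128258, 19613) ≈ -6.5394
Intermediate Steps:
Function('E')(P) = Mul(7, Pow(P, 2))
Mul(Add(441925, 455881), Pow(Add(-382074, Function('E')(Add(168, 19))), -1)) = Mul(Add(441925, 455881), Pow(Add(-382074, Mul(7, Pow(Add(168, 19), 2))), -1)) = Mul(897806, Pow(Add(-382074, Mul(7, Pow(187, 2))), -1)) = Mul(897806, Pow(Add(-382074, Mul(7, 34969)), -1)) = Mul(897806, Pow(Add(-382074, 244783), -1)) = Mul(897806, Pow(-137291, -1)) = Mul(897806, Rational(-1, 137291)) = Rational(-128258, 19613)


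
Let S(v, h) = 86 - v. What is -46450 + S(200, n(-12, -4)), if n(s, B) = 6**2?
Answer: -46564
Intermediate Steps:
n(s, B) = 36
-46450 + S(200, n(-12, -4)) = -46450 + (86 - 1*200) = -46450 + (86 - 200) = -46450 - 114 = -46564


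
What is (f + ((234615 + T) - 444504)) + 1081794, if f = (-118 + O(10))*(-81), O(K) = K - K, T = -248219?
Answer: 633244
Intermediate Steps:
O(K) = 0
f = 9558 (f = (-118 + 0)*(-81) = -118*(-81) = 9558)
(f + ((234615 + T) - 444504)) + 1081794 = (9558 + ((234615 - 248219) - 444504)) + 1081794 = (9558 + (-13604 - 444504)) + 1081794 = (9558 - 458108) + 1081794 = -448550 + 1081794 = 633244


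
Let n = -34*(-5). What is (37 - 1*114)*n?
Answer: -13090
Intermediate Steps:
n = 170
(37 - 1*114)*n = (37 - 1*114)*170 = (37 - 114)*170 = -77*170 = -13090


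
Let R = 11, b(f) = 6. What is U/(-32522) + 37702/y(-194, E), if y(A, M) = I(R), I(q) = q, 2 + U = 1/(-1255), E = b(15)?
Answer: 1538811304841/448966210 ≈ 3427.5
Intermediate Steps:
E = 6
U = -2511/1255 (U = -2 + 1/(-1255) = -2 - 1/1255 = -2511/1255 ≈ -2.0008)
y(A, M) = 11
U/(-32522) + 37702/y(-194, E) = -2511/1255/(-32522) + 37702/11 = -2511/1255*(-1/32522) + 37702*(1/11) = 2511/40815110 + 37702/11 = 1538811304841/448966210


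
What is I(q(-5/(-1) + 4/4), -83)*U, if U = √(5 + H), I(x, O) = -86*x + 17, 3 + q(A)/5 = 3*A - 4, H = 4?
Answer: -14139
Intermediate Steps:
q(A) = -35 + 15*A (q(A) = -15 + 5*(3*A - 4) = -15 + 5*(-4 + 3*A) = -15 + (-20 + 15*A) = -35 + 15*A)
I(x, O) = 17 - 86*x
U = 3 (U = √(5 + 4) = √9 = 3)
I(q(-5/(-1) + 4/4), -83)*U = (17 - 86*(-35 + 15*(-5/(-1) + 4/4)))*3 = (17 - 86*(-35 + 15*(-5*(-1) + 4*(¼))))*3 = (17 - 86*(-35 + 15*(5 + 1)))*3 = (17 - 86*(-35 + 15*6))*3 = (17 - 86*(-35 + 90))*3 = (17 - 86*55)*3 = (17 - 4730)*3 = -4713*3 = -14139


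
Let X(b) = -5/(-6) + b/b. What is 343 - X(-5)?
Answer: 2047/6 ≈ 341.17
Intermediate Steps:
X(b) = 11/6 (X(b) = -5*(-1/6) + 1 = 5/6 + 1 = 11/6)
343 - X(-5) = 343 - 1*11/6 = 343 - 11/6 = 2047/6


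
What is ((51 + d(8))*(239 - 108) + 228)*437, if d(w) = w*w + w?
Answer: 7141017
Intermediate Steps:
d(w) = w + w**2 (d(w) = w**2 + w = w + w**2)
((51 + d(8))*(239 - 108) + 228)*437 = ((51 + 8*(1 + 8))*(239 - 108) + 228)*437 = ((51 + 8*9)*131 + 228)*437 = ((51 + 72)*131 + 228)*437 = (123*131 + 228)*437 = (16113 + 228)*437 = 16341*437 = 7141017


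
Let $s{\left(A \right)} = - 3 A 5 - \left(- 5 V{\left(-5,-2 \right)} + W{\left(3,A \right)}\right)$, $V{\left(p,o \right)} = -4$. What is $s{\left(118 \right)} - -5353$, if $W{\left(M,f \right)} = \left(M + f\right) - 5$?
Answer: $3447$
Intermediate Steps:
$W{\left(M,f \right)} = -5 + M + f$
$s{\left(A \right)} = -18 - 16 A$ ($s{\left(A \right)} = - 3 A 5 - \left(\left(-5\right) \left(-4\right) + \left(-5 + 3 + A\right)\right) = - 15 A - \left(20 + \left(-2 + A\right)\right) = - 15 A - \left(18 + A\right) = -18 - 16 A$)
$s{\left(118 \right)} - -5353 = \left(-18 - 1888\right) - -5353 = \left(-18 - 1888\right) + 5353 = -1906 + 5353 = 3447$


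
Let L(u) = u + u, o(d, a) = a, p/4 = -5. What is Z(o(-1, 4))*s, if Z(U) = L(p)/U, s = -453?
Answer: 4530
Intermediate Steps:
p = -20 (p = 4*(-5) = -20)
L(u) = 2*u
Z(U) = -40/U (Z(U) = (2*(-20))/U = -40/U)
Z(o(-1, 4))*s = -40/4*(-453) = -40*1/4*(-453) = -10*(-453) = 4530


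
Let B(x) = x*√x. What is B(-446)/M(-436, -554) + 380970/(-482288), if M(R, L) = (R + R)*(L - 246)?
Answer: -190485/241144 - 223*I*√446/348800 ≈ -0.78992 - 0.013502*I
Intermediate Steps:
B(x) = x^(3/2)
M(R, L) = 2*R*(-246 + L) (M(R, L) = (2*R)*(-246 + L) = 2*R*(-246 + L))
B(-446)/M(-436, -554) + 380970/(-482288) = (-446)^(3/2)/((2*(-436)*(-246 - 554))) + 380970/(-482288) = (-446*I*√446)/((2*(-436)*(-800))) + 380970*(-1/482288) = -446*I*√446/697600 - 190485/241144 = -446*I*√446*(1/697600) - 190485/241144 = -223*I*√446/348800 - 190485/241144 = -190485/241144 - 223*I*√446/348800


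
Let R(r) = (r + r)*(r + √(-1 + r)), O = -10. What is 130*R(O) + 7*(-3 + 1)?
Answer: 25986 - 2600*I*√11 ≈ 25986.0 - 8623.2*I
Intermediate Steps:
R(r) = 2*r*(r + √(-1 + r)) (R(r) = (2*r)*(r + √(-1 + r)) = 2*r*(r + √(-1 + r)))
130*R(O) + 7*(-3 + 1) = 130*(2*(-10)*(-10 + √(-1 - 10))) + 7*(-3 + 1) = 130*(2*(-10)*(-10 + √(-11))) + 7*(-2) = 130*(2*(-10)*(-10 + I*√11)) - 14 = 130*(200 - 20*I*√11) - 14 = (26000 - 2600*I*√11) - 14 = 25986 - 2600*I*√11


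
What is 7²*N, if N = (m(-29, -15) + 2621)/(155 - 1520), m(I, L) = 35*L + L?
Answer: -14567/195 ≈ -74.703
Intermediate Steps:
m(I, L) = 36*L
N = -2081/1365 (N = (36*(-15) + 2621)/(155 - 1520) = (-540 + 2621)/(-1365) = 2081*(-1/1365) = -2081/1365 ≈ -1.5245)
7²*N = 7²*(-2081/1365) = 49*(-2081/1365) = -14567/195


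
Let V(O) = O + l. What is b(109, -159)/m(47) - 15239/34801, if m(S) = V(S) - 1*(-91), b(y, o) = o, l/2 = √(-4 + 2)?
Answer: (-30478*√2 + 7636341*I)/(69602*(√2 - 69*I)) ≈ -1.5896 + 0.023605*I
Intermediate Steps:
l = 2*I*√2 (l = 2*√(-4 + 2) = 2*√(-2) = 2*(I*√2) = 2*I*√2 ≈ 2.8284*I)
V(O) = O + 2*I*√2
m(S) = 91 + S + 2*I*√2 (m(S) = (S + 2*I*√2) - 1*(-91) = (S + 2*I*√2) + 91 = 91 + S + 2*I*√2)
b(109, -159)/m(47) - 15239/34801 = -159/(91 + 47 + 2*I*√2) - 15239/34801 = -159/(138 + 2*I*√2) - 15239*1/34801 = -159/(138 + 2*I*√2) - 15239/34801 = -15239/34801 - 159/(138 + 2*I*√2)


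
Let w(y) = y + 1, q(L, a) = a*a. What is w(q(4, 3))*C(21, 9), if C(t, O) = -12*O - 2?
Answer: -1100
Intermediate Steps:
q(L, a) = a**2
w(y) = 1 + y
C(t, O) = -2 - 12*O
w(q(4, 3))*C(21, 9) = (1 + 3**2)*(-2 - 12*9) = (1 + 9)*(-2 - 108) = 10*(-110) = -1100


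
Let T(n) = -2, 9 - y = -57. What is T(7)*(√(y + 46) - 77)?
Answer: 154 - 8*√7 ≈ 132.83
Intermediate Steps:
y = 66 (y = 9 - 1*(-57) = 9 + 57 = 66)
T(7)*(√(y + 46) - 77) = -2*(√(66 + 46) - 77) = -2*(√112 - 77) = -2*(4*√7 - 77) = -2*(-77 + 4*√7) = 154 - 8*√7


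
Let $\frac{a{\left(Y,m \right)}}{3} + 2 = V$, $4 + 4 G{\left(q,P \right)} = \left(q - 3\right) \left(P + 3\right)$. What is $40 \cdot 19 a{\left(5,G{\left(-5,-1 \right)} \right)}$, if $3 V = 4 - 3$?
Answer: $-3800$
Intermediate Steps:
$V = \frac{1}{3}$ ($V = \frac{4 - 3}{3} = \frac{1}{3} \cdot 1 = \frac{1}{3} \approx 0.33333$)
$G{\left(q,P \right)} = -1 + \frac{\left(-3 + q\right) \left(3 + P\right)}{4}$ ($G{\left(q,P \right)} = -1 + \frac{\left(q - 3\right) \left(P + 3\right)}{4} = -1 + \frac{\left(-3 + q\right) \left(3 + P\right)}{4}$)
$a{\left(Y,m \right)} = -5$ ($a{\left(Y,m \right)} = -6 + 3 \cdot \frac{1}{3} = -6 + 1 = -5$)
$40 \cdot 19 a{\left(5,G{\left(-5,-1 \right)} \right)} = 40 \cdot 19 \left(-5\right) = 760 \left(-5\right) = -3800$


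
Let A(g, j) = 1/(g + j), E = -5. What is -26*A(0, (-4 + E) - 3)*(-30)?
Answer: -65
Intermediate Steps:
-26*A(0, (-4 + E) - 3)*(-30) = -26/(0 + ((-4 - 5) - 3))*(-30) = -26/(0 + (-9 - 3))*(-30) = -26/(0 - 12)*(-30) = -26/(-12)*(-30) = -26*(-1/12)*(-30) = (13/6)*(-30) = -65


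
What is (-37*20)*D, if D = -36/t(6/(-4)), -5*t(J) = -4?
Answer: 33300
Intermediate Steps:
t(J) = ⅘ (t(J) = -⅕*(-4) = ⅘)
D = -45 (D = -36/⅘ = -36*5/4 = -45)
(-37*20)*D = -37*20*(-45) = -740*(-45) = 33300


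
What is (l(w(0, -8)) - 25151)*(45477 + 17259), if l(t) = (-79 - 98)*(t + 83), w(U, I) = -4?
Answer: -2455110624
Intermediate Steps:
l(t) = -14691 - 177*t (l(t) = -177*(83 + t) = -14691 - 177*t)
(l(w(0, -8)) - 25151)*(45477 + 17259) = ((-14691 - 177*(-4)) - 25151)*(45477 + 17259) = ((-14691 + 708) - 25151)*62736 = (-13983 - 25151)*62736 = -39134*62736 = -2455110624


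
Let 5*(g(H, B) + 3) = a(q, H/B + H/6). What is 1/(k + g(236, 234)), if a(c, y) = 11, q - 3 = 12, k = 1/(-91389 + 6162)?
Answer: -426135/340913 ≈ -1.2500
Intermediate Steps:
k = -1/85227 (k = 1/(-85227) = -1/85227 ≈ -1.1733e-5)
q = 15 (q = 3 + 12 = 15)
g(H, B) = -⅘ (g(H, B) = -3 + (⅕)*11 = -3 + 11/5 = -⅘)
1/(k + g(236, 234)) = 1/(-1/85227 - ⅘) = 1/(-340913/426135) = -426135/340913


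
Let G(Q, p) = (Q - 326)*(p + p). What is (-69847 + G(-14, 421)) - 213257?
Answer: -569384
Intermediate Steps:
G(Q, p) = 2*p*(-326 + Q) (G(Q, p) = (-326 + Q)*(2*p) = 2*p*(-326 + Q))
(-69847 + G(-14, 421)) - 213257 = (-69847 + 2*421*(-326 - 14)) - 213257 = (-69847 + 2*421*(-340)) - 213257 = (-69847 - 286280) - 213257 = -356127 - 213257 = -569384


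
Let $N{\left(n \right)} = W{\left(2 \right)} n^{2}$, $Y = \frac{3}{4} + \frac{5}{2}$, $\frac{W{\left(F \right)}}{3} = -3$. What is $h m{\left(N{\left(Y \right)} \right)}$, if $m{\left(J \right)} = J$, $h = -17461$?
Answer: $\frac{26558181}{16} \approx 1.6599 \cdot 10^{6}$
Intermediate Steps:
$W{\left(F \right)} = -9$ ($W{\left(F \right)} = 3 \left(-3\right) = -9$)
$Y = \frac{13}{4}$ ($Y = 3 \cdot \frac{1}{4} + 5 \cdot \frac{1}{2} = \frac{3}{4} + \frac{5}{2} = \frac{13}{4} \approx 3.25$)
$N{\left(n \right)} = - 9 n^{2}$
$h m{\left(N{\left(Y \right)} \right)} = - 17461 \left(- 9 \left(\frac{13}{4}\right)^{2}\right) = - 17461 \left(\left(-9\right) \frac{169}{16}\right) = \left(-17461\right) \left(- \frac{1521}{16}\right) = \frac{26558181}{16}$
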